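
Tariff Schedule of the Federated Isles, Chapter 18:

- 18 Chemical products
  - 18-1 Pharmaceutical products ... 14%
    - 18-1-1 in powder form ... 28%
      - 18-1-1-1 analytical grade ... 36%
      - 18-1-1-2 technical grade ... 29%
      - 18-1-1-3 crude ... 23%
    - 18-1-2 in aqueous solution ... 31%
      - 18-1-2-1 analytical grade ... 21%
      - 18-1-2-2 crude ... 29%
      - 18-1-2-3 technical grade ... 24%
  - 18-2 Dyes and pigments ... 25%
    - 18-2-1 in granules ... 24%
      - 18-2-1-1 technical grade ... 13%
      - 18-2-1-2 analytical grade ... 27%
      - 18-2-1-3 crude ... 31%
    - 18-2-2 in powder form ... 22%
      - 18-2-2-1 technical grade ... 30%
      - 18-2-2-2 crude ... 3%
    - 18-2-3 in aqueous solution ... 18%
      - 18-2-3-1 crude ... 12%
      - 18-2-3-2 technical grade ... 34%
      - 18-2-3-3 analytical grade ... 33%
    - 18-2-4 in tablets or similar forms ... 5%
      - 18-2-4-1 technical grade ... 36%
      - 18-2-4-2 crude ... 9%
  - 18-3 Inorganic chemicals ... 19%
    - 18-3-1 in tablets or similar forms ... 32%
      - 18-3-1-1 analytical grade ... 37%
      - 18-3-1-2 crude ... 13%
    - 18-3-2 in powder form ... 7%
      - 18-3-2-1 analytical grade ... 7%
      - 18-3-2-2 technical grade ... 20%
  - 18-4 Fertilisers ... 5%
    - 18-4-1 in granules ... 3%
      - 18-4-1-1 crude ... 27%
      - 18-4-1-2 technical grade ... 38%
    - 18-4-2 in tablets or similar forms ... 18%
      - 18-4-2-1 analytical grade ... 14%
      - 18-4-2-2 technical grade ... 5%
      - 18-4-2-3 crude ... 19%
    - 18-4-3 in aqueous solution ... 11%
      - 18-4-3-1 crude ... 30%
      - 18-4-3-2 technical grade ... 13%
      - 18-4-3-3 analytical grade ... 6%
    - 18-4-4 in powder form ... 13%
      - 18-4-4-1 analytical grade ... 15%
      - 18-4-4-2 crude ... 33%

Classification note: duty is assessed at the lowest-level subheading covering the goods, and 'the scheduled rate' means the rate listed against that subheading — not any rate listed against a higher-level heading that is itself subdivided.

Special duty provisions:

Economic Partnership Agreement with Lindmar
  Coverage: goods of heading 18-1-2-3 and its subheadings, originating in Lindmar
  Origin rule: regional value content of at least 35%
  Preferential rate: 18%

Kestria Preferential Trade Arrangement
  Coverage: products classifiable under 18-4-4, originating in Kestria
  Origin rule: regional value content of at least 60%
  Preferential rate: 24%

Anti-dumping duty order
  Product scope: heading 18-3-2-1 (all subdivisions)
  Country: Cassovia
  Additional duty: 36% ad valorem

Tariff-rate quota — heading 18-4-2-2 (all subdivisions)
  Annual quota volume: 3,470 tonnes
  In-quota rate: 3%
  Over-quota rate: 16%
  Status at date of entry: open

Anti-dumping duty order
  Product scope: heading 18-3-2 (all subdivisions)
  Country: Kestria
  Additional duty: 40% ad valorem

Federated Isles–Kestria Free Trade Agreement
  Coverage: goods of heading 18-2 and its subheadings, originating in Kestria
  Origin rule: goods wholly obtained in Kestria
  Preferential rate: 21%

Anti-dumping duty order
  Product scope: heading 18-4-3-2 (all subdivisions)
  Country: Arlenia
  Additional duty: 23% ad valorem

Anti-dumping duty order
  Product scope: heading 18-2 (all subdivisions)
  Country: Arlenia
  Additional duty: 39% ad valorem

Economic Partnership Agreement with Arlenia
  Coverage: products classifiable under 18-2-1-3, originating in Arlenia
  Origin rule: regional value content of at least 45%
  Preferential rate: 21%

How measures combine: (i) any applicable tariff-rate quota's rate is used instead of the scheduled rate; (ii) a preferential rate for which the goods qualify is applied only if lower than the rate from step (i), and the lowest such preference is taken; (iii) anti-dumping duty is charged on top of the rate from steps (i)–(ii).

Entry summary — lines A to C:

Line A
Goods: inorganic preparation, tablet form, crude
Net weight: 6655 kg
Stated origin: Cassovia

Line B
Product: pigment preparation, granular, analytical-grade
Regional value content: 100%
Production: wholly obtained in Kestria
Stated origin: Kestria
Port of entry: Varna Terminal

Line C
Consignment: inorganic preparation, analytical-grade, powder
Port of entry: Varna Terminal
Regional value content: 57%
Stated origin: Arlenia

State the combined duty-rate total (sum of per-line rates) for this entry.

Line A: inorganic → 18-3; tablet form → 18-3-1; crude → 18-3-1-2. Scheduled 13%. No special measure applies. → 13%.
Line B: pigment → 18-2; granular → 18-2-1; analytical-grade → 18-2-1-2. Scheduled 27%. Kestria agreement on 18-4-4: 18-2-1-2 not covered; Kestria agreement on 18-2: wholly obtained → 21% available; preferential 21%. → 21%.
Line C: inorganic → 18-3; powder → 18-3-2; analytical-grade → 18-3-2-1. Scheduled 7%. Arlenia agreement on 18-2-1-3: 18-3-2-1 not covered. → 7%.
Sum: 13% + 21% + 7% = 41%.

41%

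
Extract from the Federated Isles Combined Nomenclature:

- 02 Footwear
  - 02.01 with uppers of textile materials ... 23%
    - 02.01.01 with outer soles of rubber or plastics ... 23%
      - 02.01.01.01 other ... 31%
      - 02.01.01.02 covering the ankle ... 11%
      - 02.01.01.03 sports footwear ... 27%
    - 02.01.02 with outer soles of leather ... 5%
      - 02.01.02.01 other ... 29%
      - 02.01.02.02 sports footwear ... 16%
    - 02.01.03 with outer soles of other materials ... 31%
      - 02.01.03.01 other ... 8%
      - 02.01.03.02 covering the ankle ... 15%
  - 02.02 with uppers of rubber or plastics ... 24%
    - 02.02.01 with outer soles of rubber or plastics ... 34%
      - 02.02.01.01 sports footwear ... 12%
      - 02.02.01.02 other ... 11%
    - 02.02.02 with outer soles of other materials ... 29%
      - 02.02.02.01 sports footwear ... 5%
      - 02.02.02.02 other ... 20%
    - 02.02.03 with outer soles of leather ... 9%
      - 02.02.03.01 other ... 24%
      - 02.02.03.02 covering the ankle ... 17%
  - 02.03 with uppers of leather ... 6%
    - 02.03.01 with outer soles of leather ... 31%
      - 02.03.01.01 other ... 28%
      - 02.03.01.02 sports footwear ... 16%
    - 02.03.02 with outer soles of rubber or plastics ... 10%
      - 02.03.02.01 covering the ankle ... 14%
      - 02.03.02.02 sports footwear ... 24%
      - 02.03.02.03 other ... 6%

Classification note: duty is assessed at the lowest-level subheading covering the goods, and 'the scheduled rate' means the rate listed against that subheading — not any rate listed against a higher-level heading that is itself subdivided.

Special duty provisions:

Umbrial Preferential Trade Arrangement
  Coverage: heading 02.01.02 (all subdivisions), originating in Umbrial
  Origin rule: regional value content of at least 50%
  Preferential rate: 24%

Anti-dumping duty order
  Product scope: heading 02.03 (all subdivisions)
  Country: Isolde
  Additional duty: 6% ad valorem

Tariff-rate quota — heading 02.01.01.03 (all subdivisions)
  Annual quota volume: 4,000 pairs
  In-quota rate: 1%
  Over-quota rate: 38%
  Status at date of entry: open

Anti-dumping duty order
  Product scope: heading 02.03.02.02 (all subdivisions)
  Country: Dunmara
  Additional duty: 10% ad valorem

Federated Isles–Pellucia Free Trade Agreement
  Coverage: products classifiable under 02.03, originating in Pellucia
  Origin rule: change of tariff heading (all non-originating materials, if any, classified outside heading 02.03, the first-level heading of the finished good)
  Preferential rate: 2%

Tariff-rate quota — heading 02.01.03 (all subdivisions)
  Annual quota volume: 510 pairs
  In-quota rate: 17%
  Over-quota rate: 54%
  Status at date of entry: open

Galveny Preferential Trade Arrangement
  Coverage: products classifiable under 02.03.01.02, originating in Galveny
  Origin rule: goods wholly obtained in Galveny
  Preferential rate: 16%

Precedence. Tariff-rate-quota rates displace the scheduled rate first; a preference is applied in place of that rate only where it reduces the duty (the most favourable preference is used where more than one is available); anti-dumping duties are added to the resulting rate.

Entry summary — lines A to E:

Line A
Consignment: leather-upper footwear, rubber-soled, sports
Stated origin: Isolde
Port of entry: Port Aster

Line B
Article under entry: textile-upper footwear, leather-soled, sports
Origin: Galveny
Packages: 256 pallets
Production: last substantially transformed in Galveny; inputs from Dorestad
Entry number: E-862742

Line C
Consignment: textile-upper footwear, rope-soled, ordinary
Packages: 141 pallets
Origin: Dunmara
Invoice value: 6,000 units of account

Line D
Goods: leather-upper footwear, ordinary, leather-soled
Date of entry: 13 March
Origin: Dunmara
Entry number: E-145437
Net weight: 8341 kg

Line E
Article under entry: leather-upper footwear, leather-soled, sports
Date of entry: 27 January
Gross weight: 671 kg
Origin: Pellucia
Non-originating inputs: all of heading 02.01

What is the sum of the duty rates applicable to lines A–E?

Line A: leather-upper → 02.03; rubber-soled → 02.03.02; sports → 02.03.02.02. Scheduled 24%. anti-dumping (Isolde, 02.03): +6%; total 24% + 6% = 30%. → 30%.
Line B: textile-upper → 02.01; leather-soled → 02.01.02; sports → 02.01.02.02. Scheduled 16%. Galveny agreement on 02.03.01.02: 02.01.02.02 not covered. → 16%.
Line C: textile-upper → 02.01; rope-soled → 02.01.03; ordinary → 02.01.03.01. Scheduled 8%. quota on 02.01.03 open → in-quota 17%. → 17%.
Line D: leather-upper → 02.03; leather-soled → 02.03.01; ordinary → 02.03.01.01. Scheduled 28%. No special measure applies. → 28%.
Line E: leather-upper → 02.03; leather-soled → 02.03.01; sports → 02.03.01.02. Scheduled 16%. Pellucia agreement on 02.03: CTH met → 2% available; preferential 2%. → 2%.
Sum: 30% + 16% + 17% + 28% + 2% = 93%.

93%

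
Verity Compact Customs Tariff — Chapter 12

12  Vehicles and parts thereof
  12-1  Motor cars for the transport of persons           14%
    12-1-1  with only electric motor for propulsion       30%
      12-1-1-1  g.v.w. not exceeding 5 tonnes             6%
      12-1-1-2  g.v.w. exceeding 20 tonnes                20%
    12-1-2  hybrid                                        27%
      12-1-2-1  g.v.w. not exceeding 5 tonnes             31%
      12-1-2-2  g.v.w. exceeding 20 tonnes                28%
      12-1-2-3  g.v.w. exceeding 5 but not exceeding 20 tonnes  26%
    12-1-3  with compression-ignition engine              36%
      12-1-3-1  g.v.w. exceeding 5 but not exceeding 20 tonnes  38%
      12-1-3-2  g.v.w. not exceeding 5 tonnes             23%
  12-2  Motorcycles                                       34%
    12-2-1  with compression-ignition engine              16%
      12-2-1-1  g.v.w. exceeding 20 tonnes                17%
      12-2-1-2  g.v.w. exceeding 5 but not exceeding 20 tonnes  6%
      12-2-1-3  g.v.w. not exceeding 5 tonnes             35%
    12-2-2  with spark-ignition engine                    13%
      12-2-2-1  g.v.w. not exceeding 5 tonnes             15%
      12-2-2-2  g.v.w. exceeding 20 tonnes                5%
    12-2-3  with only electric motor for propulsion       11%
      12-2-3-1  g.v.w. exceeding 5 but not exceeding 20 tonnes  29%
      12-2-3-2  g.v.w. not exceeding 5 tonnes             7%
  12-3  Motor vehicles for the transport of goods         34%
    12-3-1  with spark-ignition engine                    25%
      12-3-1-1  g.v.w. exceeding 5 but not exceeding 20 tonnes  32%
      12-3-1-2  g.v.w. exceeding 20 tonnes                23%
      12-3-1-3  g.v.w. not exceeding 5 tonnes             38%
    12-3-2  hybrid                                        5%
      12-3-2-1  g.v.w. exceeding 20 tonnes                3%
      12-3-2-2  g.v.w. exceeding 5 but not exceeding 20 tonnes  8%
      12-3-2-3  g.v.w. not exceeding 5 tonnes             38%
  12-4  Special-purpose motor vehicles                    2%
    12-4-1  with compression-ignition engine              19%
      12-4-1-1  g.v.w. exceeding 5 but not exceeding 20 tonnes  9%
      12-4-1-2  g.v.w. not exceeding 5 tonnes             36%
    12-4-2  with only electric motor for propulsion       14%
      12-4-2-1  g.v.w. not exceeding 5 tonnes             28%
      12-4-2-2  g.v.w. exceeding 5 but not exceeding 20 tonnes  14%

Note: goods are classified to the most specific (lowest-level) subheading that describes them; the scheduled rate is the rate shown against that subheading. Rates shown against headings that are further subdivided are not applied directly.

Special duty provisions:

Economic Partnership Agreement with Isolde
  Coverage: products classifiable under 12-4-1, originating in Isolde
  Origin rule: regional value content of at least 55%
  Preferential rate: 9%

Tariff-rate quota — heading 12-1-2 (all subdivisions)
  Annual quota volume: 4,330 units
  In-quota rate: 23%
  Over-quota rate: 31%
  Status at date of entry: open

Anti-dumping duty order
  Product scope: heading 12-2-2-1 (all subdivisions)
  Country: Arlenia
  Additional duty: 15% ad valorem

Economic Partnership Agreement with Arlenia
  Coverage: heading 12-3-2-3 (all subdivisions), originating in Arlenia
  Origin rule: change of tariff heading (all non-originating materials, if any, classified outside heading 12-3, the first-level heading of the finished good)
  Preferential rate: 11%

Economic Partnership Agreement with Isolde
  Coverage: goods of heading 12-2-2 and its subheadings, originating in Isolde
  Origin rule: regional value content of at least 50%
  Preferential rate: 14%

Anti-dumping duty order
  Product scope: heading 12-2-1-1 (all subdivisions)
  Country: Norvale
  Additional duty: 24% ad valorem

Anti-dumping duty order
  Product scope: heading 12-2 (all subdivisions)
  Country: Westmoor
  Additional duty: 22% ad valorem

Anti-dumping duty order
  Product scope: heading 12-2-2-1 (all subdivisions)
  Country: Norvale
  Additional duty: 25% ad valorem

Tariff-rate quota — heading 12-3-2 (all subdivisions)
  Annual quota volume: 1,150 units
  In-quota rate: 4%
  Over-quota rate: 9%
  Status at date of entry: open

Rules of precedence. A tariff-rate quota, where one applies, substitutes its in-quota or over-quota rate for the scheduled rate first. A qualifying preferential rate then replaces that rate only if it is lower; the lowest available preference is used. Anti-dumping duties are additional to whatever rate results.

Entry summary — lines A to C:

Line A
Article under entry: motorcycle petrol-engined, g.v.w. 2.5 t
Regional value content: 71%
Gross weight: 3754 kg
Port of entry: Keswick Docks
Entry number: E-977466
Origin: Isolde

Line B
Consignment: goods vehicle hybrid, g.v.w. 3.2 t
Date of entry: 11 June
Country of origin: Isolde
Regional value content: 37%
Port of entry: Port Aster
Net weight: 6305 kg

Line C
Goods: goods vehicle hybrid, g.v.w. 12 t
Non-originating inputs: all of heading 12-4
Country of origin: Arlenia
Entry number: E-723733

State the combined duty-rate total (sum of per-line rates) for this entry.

Line A: motorcycle → 12-2; petrol-engined → 12-2-2; g.v.w. 2.5 t → 12-2-2-1. Scheduled 15%. Isolde agreement on 12-4-1: 12-2-2-1 not covered; Isolde agreement on 12-2-2: RVC ≥ 50% → 14% available; preferential 14%. → 14%.
Line B: goods vehicle → 12-3; hybrid → 12-3-2; g.v.w. 3.2 t → 12-3-2-3. Scheduled 38%. quota on 12-3-2 open → in-quota 4%; Isolde agreement on 12-4-1: 12-3-2-3 not covered; Isolde agreement on 12-2-2: 12-3-2-3 not covered. → 4%.
Line C: goods vehicle → 12-3; hybrid → 12-3-2; g.v.w. 12 t → 12-3-2-2. Scheduled 8%. quota on 12-3-2 open → in-quota 4%; Arlenia agreement on 12-3-2-3: 12-3-2-2 not covered. → 4%.
Sum: 14% + 4% + 4% = 22%.

22%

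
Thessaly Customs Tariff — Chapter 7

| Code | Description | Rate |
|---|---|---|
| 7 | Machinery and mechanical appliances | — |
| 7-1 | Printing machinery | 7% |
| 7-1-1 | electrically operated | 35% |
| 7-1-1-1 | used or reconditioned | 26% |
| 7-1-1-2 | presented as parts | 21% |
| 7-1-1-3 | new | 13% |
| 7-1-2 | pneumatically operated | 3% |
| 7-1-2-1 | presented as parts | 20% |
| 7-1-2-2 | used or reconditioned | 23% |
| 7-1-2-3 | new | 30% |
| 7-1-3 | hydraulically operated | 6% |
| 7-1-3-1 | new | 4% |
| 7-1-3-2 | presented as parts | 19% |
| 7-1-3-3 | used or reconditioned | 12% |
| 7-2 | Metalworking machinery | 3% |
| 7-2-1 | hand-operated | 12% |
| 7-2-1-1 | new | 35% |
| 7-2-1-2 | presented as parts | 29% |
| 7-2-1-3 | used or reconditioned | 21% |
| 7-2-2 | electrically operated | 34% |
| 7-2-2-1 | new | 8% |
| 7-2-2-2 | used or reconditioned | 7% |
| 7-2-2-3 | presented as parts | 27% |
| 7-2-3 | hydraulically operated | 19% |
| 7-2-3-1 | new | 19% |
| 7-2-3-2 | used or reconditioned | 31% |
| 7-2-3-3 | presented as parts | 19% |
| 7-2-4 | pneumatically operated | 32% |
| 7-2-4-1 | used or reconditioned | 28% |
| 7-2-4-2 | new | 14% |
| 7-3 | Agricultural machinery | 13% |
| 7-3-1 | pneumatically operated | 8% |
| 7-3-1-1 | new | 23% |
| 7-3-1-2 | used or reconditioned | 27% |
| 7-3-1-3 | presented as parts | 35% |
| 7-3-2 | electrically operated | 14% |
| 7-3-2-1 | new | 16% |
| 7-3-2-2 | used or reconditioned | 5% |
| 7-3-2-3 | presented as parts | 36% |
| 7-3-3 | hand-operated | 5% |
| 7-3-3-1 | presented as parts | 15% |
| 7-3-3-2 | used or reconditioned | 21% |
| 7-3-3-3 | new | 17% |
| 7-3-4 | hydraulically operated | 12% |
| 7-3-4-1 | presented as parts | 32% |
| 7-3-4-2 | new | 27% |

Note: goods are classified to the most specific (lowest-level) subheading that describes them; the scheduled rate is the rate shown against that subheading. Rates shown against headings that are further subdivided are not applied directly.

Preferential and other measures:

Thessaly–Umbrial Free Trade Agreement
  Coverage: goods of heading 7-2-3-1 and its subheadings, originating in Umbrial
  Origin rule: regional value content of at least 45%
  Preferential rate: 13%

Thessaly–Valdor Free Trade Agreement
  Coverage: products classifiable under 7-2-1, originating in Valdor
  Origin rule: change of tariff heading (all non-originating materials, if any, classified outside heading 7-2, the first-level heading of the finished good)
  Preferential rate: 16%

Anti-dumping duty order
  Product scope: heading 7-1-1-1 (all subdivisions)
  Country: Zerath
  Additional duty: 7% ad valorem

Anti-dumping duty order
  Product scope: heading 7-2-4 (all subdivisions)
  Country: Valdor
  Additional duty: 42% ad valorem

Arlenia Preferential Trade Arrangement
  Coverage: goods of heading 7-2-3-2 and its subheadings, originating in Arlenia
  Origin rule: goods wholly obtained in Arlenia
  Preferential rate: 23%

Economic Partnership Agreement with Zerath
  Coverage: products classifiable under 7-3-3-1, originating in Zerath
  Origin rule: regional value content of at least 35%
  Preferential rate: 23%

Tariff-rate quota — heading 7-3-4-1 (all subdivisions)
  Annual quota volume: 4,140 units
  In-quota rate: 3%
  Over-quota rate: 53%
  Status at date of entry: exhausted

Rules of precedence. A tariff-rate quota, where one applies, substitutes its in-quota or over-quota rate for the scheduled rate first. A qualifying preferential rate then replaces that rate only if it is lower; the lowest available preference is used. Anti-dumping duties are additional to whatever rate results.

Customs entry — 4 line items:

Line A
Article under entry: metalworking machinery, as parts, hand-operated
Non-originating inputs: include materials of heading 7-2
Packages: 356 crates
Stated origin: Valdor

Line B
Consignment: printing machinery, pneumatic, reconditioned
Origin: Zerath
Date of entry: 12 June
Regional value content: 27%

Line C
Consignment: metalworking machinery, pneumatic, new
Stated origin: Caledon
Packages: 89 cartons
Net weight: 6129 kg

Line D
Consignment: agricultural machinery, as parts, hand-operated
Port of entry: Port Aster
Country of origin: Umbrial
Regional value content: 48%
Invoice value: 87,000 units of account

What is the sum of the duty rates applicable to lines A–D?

81%

Line A: metalworking → 7-2; hand-operated → 7-2-1; as parts → 7-2-1-2. Scheduled 29%. Valdor agreement on 7-2-1: CTH not met. → 29%.
Line B: printing → 7-1; pneumatic → 7-1-2; reconditioned → 7-1-2-2. Scheduled 23%. Zerath agreement on 7-3-3-1: 7-1-2-2 not covered. → 23%.
Line C: metalworking → 7-2; pneumatic → 7-2-4; new → 7-2-4-2. Scheduled 14%. No special measure applies. → 14%.
Line D: agricultural → 7-3; hand-operated → 7-3-3; as parts → 7-3-3-1. Scheduled 15%. Umbrial agreement on 7-2-3-1: 7-3-3-1 not covered. → 15%.
Sum: 29% + 23% + 14% + 15% = 81%.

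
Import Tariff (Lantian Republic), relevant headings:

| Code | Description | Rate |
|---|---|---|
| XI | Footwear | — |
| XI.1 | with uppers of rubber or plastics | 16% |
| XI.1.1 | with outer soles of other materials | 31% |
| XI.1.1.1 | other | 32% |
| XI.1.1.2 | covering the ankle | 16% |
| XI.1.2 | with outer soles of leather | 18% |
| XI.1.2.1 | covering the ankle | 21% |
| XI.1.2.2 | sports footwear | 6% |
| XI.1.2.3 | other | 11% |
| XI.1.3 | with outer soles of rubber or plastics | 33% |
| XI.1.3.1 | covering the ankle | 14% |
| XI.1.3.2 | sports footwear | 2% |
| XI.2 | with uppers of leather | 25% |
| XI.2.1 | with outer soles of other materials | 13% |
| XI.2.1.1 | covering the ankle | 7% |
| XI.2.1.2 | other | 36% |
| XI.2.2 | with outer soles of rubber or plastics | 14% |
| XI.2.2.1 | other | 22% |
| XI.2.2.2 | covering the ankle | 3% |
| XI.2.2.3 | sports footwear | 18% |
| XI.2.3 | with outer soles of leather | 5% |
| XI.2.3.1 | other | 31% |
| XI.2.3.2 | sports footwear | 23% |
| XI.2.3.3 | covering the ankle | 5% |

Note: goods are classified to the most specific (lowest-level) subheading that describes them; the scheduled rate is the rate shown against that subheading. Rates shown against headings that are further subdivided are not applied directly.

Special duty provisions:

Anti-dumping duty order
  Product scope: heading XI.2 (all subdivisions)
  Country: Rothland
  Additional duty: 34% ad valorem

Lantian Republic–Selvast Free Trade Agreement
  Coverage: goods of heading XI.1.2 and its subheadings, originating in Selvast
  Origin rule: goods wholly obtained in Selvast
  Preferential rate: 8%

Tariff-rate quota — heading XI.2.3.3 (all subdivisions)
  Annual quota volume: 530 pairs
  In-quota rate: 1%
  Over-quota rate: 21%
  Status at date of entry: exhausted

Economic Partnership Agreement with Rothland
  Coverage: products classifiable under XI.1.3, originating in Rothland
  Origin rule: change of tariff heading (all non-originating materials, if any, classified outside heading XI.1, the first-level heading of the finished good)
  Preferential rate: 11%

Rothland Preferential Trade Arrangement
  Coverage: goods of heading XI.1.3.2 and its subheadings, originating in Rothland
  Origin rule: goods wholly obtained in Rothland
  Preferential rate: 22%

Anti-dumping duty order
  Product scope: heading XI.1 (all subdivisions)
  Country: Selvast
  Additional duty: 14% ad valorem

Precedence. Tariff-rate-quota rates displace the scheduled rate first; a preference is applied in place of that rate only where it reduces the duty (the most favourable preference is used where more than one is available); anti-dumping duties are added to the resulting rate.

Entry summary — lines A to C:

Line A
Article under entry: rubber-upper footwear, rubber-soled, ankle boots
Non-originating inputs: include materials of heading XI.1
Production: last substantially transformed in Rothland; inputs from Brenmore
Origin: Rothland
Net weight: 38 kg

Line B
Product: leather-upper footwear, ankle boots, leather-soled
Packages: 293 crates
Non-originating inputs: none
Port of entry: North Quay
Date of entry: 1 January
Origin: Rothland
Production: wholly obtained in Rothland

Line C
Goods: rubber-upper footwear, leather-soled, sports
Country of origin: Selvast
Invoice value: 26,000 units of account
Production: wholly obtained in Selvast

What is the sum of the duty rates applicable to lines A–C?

Line A: rubber-upper → XI.1; rubber-soled → XI.1.3; ankle boots → XI.1.3.1. Scheduled 14%. Rothland agreement on XI.1.3: CTH not met; Rothland agreement on XI.1.3.2: XI.1.3.1 not covered. → 14%.
Line B: leather-upper → XI.2; leather-soled → XI.2.3; ankle boots → XI.2.3.3. Scheduled 5%. quota on XI.2.3.3 exhausted → over-quota 21%; Rothland agreement on XI.1.3: XI.2.3.3 not covered; Rothland agreement on XI.1.3.2: XI.2.3.3 not covered; anti-dumping (Rothland, XI.2): +34%; total 21% + 34% = 55%. → 55%.
Line C: rubber-upper → XI.1; leather-soled → XI.1.2; sports → XI.1.2.2. Scheduled 6%. Selvast agreement on XI.1.2: wholly obtained → 8% available; preference 8% not lower than 6% → no reduction; anti-dumping (Selvast, XI.1): +14%; total 6% + 14% = 20%. → 20%.
Sum: 14% + 55% + 20% = 89%.

89%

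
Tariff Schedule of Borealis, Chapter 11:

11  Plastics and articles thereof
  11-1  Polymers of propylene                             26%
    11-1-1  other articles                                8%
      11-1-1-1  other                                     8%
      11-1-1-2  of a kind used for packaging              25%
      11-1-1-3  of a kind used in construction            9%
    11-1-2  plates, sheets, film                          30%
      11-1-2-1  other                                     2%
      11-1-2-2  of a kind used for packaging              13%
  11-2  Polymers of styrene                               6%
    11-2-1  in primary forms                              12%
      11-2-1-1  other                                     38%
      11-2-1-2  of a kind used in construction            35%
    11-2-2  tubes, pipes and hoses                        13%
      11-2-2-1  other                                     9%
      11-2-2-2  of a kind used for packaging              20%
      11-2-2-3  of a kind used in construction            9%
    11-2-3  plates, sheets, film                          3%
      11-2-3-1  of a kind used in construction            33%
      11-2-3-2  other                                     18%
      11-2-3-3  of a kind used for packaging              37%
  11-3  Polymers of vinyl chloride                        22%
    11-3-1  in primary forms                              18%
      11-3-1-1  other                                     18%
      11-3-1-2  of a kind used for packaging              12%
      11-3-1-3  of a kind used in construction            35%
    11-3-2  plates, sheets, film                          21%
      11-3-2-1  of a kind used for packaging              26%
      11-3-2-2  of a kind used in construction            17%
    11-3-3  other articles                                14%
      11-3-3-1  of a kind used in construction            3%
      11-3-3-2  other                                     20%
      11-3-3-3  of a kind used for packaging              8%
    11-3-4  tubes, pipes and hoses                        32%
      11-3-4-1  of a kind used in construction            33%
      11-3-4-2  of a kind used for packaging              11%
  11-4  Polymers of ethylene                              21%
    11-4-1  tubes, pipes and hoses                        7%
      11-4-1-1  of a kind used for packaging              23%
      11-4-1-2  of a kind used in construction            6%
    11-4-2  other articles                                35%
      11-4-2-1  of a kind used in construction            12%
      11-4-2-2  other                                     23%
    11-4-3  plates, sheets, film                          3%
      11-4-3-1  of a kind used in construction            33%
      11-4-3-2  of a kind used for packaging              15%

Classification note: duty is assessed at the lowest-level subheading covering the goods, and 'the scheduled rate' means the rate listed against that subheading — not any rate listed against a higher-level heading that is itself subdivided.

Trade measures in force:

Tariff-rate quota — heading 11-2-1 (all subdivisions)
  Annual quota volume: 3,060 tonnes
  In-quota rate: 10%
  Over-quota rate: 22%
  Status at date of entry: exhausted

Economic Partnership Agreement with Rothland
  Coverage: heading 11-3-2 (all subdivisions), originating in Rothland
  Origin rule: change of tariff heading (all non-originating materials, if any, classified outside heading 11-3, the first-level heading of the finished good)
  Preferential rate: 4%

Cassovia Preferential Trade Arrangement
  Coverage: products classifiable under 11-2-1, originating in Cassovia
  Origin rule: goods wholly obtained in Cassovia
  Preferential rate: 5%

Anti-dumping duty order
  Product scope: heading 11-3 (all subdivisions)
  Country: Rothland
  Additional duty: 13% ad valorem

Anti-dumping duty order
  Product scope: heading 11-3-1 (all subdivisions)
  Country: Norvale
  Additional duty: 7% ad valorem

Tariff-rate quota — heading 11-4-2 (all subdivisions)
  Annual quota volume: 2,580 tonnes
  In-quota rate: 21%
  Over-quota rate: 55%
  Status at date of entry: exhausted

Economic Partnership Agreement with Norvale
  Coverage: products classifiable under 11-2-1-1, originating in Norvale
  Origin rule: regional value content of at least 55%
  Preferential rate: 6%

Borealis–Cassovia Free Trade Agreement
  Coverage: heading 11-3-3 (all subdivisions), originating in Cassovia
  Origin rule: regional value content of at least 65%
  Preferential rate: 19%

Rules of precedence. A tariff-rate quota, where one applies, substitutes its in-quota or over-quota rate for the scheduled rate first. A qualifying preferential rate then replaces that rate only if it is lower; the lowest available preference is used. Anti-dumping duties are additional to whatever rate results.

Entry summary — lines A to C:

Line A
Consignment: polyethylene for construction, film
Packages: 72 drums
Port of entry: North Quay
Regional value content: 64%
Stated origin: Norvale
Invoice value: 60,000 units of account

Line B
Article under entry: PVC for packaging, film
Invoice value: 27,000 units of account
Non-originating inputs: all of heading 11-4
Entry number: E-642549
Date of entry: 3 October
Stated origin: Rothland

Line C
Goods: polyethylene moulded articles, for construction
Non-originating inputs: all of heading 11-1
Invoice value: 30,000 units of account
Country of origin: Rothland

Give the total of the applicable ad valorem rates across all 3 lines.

Line A: polyethylene → 11-4; film → 11-4-3; for construction → 11-4-3-1. Scheduled 33%. Norvale agreement on 11-2-1-1: 11-4-3-1 not covered. → 33%.
Line B: PVC → 11-3; film → 11-3-2; for packaging → 11-3-2-1. Scheduled 26%. Rothland agreement on 11-3-2: CTH met → 4% available; preferential 4%; anti-dumping (Rothland, 11-3): +13%; total 4% + 13% = 17%. → 17%.
Line C: polyethylene → 11-4; moulded articles → 11-4-2; for construction → 11-4-2-1. Scheduled 12%. quota on 11-4-2 exhausted → over-quota 55%; Rothland agreement on 11-3-2: 11-4-2-1 not covered. → 55%.
Sum: 33% + 17% + 55% = 105%.

105%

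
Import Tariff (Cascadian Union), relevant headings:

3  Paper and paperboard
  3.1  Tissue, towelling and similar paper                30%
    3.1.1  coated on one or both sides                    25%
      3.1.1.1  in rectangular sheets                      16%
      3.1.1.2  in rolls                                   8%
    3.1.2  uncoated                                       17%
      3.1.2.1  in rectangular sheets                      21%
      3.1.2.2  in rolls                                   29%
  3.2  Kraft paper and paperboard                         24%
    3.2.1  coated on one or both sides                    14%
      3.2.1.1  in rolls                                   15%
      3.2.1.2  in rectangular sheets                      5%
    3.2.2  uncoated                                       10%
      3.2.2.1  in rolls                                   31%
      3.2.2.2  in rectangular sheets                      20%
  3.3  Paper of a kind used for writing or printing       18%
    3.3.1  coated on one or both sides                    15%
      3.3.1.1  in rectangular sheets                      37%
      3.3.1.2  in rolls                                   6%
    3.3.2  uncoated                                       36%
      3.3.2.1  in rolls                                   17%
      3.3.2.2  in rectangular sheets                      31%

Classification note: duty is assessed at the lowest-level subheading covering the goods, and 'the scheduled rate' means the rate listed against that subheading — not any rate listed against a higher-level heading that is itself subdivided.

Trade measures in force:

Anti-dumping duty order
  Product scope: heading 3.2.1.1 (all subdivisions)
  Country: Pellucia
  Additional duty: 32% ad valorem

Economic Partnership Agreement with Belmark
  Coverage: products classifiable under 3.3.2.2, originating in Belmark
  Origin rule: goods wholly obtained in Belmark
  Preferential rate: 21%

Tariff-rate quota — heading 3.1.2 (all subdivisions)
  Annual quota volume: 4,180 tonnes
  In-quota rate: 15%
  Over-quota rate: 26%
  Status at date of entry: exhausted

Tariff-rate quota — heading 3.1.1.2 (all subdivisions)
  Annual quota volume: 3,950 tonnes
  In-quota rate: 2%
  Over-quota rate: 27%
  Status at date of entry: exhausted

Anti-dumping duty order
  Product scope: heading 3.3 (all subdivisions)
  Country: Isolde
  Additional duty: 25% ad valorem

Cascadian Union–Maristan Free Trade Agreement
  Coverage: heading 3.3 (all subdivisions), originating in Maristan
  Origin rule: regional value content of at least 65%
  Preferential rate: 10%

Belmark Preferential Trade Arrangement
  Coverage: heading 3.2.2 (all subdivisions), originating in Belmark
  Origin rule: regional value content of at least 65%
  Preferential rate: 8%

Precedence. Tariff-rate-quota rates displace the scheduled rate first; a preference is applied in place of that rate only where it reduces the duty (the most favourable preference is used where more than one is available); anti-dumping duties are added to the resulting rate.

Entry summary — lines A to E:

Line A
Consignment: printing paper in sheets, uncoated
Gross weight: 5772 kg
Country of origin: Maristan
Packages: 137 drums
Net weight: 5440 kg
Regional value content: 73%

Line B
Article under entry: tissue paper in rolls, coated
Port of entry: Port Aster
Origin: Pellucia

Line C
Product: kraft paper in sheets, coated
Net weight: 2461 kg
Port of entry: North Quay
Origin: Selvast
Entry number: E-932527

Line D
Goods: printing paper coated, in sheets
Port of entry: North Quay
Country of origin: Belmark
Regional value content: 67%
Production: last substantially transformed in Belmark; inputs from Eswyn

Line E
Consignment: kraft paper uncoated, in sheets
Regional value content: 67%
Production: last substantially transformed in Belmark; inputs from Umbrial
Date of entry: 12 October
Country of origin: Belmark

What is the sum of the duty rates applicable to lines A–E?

87%

Line A: printing paper → 3.3; uncoated → 3.3.2; in sheets → 3.3.2.2. Scheduled 31%. Maristan agreement on 3.3: RVC ≥ 65% → 10% available; preferential 10%. → 10%.
Line B: tissue paper → 3.1; coated → 3.1.1; in rolls → 3.1.1.2. Scheduled 8%. quota on 3.1.1.2 exhausted → over-quota 27%. → 27%.
Line C: kraft paper → 3.2; coated → 3.2.1; in sheets → 3.2.1.2. Scheduled 5%. No special measure applies. → 5%.
Line D: printing paper → 3.3; coated → 3.3.1; in sheets → 3.3.1.1. Scheduled 37%. Belmark agreement on 3.3.2.2: 3.3.1.1 not covered; Belmark agreement on 3.2.2: 3.3.1.1 not covered. → 37%.
Line E: kraft paper → 3.2; uncoated → 3.2.2; in sheets → 3.2.2.2. Scheduled 20%. Belmark agreement on 3.3.2.2: 3.2.2.2 not covered; Belmark agreement on 3.2.2: RVC ≥ 65% → 8% available; preferential 8%. → 8%.
Sum: 10% + 27% + 5% + 37% + 8% = 87%.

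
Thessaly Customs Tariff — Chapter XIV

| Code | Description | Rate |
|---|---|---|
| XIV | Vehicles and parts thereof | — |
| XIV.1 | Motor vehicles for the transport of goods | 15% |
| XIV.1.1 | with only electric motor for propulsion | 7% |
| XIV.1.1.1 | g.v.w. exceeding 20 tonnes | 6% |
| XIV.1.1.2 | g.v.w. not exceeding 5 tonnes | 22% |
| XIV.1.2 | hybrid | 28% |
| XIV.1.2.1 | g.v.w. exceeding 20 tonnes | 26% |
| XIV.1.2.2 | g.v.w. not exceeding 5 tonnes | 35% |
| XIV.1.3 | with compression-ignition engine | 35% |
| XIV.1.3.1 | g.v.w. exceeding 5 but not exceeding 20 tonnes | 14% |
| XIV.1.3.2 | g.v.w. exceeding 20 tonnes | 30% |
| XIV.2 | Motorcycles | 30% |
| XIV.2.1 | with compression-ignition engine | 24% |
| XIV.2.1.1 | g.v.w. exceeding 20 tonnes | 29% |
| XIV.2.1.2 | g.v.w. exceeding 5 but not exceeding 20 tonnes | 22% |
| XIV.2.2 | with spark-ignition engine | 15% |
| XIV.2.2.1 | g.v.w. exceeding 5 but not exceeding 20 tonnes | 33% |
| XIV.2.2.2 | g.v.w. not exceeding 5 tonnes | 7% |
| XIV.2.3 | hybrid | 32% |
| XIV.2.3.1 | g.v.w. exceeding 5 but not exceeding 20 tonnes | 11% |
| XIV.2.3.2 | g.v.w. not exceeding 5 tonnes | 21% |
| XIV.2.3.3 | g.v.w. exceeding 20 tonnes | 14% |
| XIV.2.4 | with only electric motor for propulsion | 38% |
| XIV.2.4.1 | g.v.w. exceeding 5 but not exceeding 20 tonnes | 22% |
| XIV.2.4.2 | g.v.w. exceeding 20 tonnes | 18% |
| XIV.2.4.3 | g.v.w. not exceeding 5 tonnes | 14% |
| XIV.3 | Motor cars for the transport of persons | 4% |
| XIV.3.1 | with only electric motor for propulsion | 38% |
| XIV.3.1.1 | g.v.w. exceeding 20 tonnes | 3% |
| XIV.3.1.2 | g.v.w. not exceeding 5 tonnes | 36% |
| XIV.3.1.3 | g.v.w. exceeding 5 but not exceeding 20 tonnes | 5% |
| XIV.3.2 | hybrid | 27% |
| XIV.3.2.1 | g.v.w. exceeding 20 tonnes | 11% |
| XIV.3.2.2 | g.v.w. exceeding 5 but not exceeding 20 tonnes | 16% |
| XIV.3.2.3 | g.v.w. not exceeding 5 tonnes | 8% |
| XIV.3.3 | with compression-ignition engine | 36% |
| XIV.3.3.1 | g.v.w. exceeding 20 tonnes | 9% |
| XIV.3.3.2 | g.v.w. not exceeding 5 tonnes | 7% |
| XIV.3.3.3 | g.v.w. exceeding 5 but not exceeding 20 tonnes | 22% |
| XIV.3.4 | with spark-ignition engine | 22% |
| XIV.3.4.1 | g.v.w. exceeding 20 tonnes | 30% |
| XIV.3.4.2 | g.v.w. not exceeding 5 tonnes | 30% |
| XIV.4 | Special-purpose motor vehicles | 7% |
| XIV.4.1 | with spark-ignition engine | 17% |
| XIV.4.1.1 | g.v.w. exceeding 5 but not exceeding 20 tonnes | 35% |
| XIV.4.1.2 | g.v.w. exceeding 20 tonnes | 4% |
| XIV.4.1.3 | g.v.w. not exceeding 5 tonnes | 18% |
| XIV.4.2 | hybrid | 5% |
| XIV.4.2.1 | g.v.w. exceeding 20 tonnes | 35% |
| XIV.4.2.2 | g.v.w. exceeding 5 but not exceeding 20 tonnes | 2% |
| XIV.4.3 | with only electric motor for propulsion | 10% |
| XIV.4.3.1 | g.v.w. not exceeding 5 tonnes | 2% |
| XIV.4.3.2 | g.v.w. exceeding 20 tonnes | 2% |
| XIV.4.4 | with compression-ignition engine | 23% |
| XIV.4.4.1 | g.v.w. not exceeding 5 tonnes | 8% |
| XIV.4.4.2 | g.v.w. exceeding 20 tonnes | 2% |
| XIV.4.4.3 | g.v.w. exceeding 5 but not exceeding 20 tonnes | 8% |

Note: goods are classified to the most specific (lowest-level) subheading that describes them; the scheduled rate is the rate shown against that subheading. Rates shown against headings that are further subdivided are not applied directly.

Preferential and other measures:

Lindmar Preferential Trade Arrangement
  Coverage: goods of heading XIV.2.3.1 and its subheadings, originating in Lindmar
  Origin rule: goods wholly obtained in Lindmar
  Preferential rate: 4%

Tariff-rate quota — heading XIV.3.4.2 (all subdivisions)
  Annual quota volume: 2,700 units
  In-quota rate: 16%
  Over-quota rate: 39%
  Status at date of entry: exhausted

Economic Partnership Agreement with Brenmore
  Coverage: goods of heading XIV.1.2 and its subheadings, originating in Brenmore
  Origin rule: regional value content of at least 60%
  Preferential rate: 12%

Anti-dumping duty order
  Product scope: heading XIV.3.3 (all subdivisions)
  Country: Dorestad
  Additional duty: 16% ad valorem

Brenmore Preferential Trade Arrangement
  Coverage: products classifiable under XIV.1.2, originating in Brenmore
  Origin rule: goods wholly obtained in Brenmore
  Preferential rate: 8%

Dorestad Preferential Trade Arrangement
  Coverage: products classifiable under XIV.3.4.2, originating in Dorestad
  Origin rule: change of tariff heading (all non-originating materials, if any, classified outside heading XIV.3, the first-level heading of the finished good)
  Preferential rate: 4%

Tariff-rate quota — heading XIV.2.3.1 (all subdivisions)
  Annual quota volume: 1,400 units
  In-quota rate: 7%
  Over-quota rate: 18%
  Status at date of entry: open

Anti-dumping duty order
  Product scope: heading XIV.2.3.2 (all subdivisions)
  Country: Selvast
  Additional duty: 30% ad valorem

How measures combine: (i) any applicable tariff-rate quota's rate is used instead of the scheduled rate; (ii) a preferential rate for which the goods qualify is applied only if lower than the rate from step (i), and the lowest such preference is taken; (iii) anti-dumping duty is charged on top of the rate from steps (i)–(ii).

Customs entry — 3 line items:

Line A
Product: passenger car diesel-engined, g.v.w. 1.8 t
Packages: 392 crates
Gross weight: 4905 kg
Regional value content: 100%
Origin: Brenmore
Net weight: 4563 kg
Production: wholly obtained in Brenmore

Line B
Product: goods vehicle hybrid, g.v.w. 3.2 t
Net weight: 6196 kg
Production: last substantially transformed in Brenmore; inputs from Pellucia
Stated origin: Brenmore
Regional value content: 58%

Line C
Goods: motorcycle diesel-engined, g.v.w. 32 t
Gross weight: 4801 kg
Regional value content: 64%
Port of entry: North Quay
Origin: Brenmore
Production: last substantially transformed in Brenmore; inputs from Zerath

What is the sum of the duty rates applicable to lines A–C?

Line A: passenger car → XIV.3; diesel-engined → XIV.3.3; g.v.w. 1.8 t → XIV.3.3.2. Scheduled 7%. Brenmore agreement on XIV.1.2: XIV.3.3.2 not covered; Brenmore agreement on XIV.1.2: XIV.3.3.2 not covered. → 7%.
Line B: goods vehicle → XIV.1; hybrid → XIV.1.2; g.v.w. 3.2 t → XIV.1.2.2. Scheduled 35%. Brenmore agreement on XIV.1.2: RVC < 60%; Brenmore agreement on XIV.1.2: not wholly obtained. → 35%.
Line C: motorcycle → XIV.2; diesel-engined → XIV.2.1; g.v.w. 32 t → XIV.2.1.1. Scheduled 29%. Brenmore agreement on XIV.1.2: XIV.2.1.1 not covered; Brenmore agreement on XIV.1.2: XIV.2.1.1 not covered. → 29%.
Sum: 7% + 35% + 29% = 71%.

71%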